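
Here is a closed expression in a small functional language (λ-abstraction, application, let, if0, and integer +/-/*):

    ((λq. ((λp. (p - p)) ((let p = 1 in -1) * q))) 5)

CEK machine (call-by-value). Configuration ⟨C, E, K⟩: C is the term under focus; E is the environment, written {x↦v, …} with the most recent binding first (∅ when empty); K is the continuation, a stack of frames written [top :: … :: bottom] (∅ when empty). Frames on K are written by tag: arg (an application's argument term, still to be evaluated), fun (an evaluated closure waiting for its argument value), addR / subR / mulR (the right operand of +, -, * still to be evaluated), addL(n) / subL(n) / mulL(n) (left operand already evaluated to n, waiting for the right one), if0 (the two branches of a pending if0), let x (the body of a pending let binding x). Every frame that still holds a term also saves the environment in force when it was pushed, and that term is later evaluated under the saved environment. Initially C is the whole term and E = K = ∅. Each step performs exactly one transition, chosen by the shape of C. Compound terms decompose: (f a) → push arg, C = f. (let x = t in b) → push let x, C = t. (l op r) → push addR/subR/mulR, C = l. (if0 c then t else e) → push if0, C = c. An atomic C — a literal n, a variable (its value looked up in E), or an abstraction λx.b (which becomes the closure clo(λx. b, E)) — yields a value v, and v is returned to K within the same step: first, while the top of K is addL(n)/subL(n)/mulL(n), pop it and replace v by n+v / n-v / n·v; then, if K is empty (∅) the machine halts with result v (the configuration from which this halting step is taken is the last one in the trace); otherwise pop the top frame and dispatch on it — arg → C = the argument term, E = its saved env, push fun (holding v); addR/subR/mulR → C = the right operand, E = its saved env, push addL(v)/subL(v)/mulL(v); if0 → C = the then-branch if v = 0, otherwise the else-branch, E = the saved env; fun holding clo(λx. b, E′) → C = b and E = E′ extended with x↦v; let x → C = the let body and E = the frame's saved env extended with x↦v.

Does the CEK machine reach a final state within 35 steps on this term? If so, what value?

Answer: 0

Derivation:
t=0: <C=((λq. ((λp. (p - p)) ((let p = 1 in -1) * q))) 5), E=∅, K=∅>
t=1: <C=(λq. ((λp. (p - p)) ((let p = 1 in -1) * q))), E=∅, K=[arg]>
t=2: <C=5, E=∅, K=[fun]>
t=3: <C=((λp. (p - p)) ((let p = 1 in -1) * q)), E={q↦5}, K=∅>
t=4: <C=(λp. (p - p)), E={q↦5}, K=[arg]>
t=5: <C=((let p = 1 in -1) * q), E={q↦5}, K=[fun]>
t=6: <C=(let p = 1 in -1), E={q↦5}, K=[mulR :: fun]>
t=7: <C=1, E={q↦5}, K=[let p :: mulR :: fun]>
t=8: <C=-1, E={p↦1, q↦5}, K=[mulR :: fun]>
t=9: <C=q, E={q↦5}, K=[mulL(-1) :: fun]>
t=10: <C=(p - p), E={p↦-5, q↦5}, K=∅>
t=11: <C=p, E={p↦-5, q↦5}, K=[subR]>
t=12: <C=p, E={p↦-5, q↦5}, K=[subL(-5)]>
→ final value 0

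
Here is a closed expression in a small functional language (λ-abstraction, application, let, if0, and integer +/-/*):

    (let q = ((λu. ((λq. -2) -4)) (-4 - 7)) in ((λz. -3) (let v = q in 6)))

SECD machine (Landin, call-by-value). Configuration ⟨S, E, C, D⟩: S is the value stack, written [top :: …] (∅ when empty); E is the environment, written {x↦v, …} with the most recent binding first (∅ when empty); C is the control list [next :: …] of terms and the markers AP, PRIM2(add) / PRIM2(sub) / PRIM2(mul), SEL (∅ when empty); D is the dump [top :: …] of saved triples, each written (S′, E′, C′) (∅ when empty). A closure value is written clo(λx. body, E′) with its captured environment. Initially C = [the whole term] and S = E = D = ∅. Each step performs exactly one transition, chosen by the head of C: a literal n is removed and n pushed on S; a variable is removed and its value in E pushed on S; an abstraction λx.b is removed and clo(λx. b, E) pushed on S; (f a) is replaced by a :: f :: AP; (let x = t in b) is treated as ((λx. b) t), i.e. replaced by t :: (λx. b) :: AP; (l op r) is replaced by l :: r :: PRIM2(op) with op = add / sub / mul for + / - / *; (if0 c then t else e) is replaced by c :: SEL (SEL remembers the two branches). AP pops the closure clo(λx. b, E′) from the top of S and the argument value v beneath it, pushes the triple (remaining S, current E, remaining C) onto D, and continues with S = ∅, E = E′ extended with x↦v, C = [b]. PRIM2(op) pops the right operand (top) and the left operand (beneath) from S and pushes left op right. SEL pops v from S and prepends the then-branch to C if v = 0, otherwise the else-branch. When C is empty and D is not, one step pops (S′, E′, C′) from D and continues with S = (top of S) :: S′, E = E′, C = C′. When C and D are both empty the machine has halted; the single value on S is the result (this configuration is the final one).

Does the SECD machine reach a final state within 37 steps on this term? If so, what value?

Answer: -3

Execution trace:
step 0: [S=∅ | E=∅ | C=[(let q = ((λu. ((λq. -2) -4)) (-4 - 7)) in ((λz. -3) (let v = q in 6)))] | D=∅]
step 1: [S=∅ | E=∅ | C=[((λu. ((λq. -2) -4)) (-4 - 7)) :: (λq. ((λz. -3) (let v = q in 6))) :: AP] | D=∅]
step 2: [S=∅ | E=∅ | C=[(-4 - 7) :: (λu. ((λq. -2) -4)) :: AP :: (λq. ((λz. -3) (let v = q in 6))) :: AP] | D=∅]
step 3: [S=∅ | E=∅ | C=[-4 :: 7 :: PRIM2(sub) :: (λu. ((λq. -2) -4)) :: AP :: (λq. ((λz. -3) (let v = q in 6))) :: AP] | D=∅]
step 4: [S=[-4] | E=∅ | C=[7 :: PRIM2(sub) :: (λu. ((λq. -2) -4)) :: AP :: (λq. ((λz. -3) (let v = q in 6))) :: AP] | D=∅]
step 5: [S=[7 :: -4] | E=∅ | C=[PRIM2(sub) :: (λu. ((λq. -2) -4)) :: AP :: (λq. ((λz. -3) (let v = q in 6))) :: AP] | D=∅]
step 6: [S=[-11] | E=∅ | C=[(λu. ((λq. -2) -4)) :: AP :: (λq. ((λz. -3) (let v = q in 6))) :: AP] | D=∅]
step 7: [S=[clo(λu. ((λq. -2) -4), ∅) :: -11] | E=∅ | C=[AP :: (λq. ((λz. -3) (let v = q in 6))) :: AP] | D=∅]
step 8: [S=∅ | E={u↦-11} | C=[((λq. -2) -4)] | D=[(∅, ∅, [(λq. ((λz. -3) (let v = q in 6))) :: AP])]]
step 9: [S=∅ | E={u↦-11} | C=[-4 :: (λq. -2) :: AP] | D=[(∅, ∅, [(λq. ((λz. -3) (let v = q in 6))) :: AP])]]
step 10: [S=[-4] | E={u↦-11} | C=[(λq. -2) :: AP] | D=[(∅, ∅, [(λq. ((λz. -3) (let v = q in 6))) :: AP])]]
step 11: [S=[clo(λq. -2, {u↦-11}) :: -4] | E={u↦-11} | C=[AP] | D=[(∅, ∅, [(λq. ((λz. -3) (let v = q in 6))) :: AP])]]
step 12: [S=∅ | E={q↦-4, u↦-11} | C=[-2] | D=[(∅, {u↦-11}, ∅) :: (∅, ∅, [(λq. ((λz. -3) (let v = q in 6))) :: AP])]]
step 13: [S=[-2] | E={q↦-4, u↦-11} | C=∅ | D=[(∅, {u↦-11}, ∅) :: (∅, ∅, [(λq. ((λz. -3) (let v = q in 6))) :: AP])]]
step 14: [S=[-2] | E={u↦-11} | C=∅ | D=[(∅, ∅, [(λq. ((λz. -3) (let v = q in 6))) :: AP])]]
step 15: [S=[-2] | E=∅ | C=[(λq. ((λz. -3) (let v = q in 6))) :: AP] | D=∅]
step 16: [S=[clo(λq. ((λz. -3) (let v = q in 6)), ∅) :: -2] | E=∅ | C=[AP] | D=∅]
step 17: [S=∅ | E={q↦-2} | C=[((λz. -3) (let v = q in 6))] | D=[(∅, ∅, ∅)]]
step 18: [S=∅ | E={q↦-2} | C=[(let v = q in 6) :: (λz. -3) :: AP] | D=[(∅, ∅, ∅)]]
step 19: [S=∅ | E={q↦-2} | C=[q :: (λv. 6) :: AP :: (λz. -3) :: AP] | D=[(∅, ∅, ∅)]]
step 20: [S=[-2] | E={q↦-2} | C=[(λv. 6) :: AP :: (λz. -3) :: AP] | D=[(∅, ∅, ∅)]]
step 21: [S=[clo(λv. 6, {q↦-2}) :: -2] | E={q↦-2} | C=[AP :: (λz. -3) :: AP] | D=[(∅, ∅, ∅)]]
step 22: [S=∅ | E={v↦-2, q↦-2} | C=[6] | D=[(∅, {q↦-2}, [(λz. -3) :: AP]) :: (∅, ∅, ∅)]]
step 23: [S=[6] | E={v↦-2, q↦-2} | C=∅ | D=[(∅, {q↦-2}, [(λz. -3) :: AP]) :: (∅, ∅, ∅)]]
step 24: [S=[6] | E={q↦-2} | C=[(λz. -3) :: AP] | D=[(∅, ∅, ∅)]]
step 25: [S=[clo(λz. -3, {q↦-2}) :: 6] | E={q↦-2} | C=[AP] | D=[(∅, ∅, ∅)]]
step 26: [S=∅ | E={z↦6, q↦-2} | C=[-3] | D=[(∅, {q↦-2}, ∅) :: (∅, ∅, ∅)]]
step 27: [S=[-3] | E={z↦6, q↦-2} | C=∅ | D=[(∅, {q↦-2}, ∅) :: (∅, ∅, ∅)]]
step 28: [S=[-3] | E={q↦-2} | C=∅ | D=[(∅, ∅, ∅)]]
step 29: [S=[-3] | E=∅ | C=∅ | D=∅]
→ final value -3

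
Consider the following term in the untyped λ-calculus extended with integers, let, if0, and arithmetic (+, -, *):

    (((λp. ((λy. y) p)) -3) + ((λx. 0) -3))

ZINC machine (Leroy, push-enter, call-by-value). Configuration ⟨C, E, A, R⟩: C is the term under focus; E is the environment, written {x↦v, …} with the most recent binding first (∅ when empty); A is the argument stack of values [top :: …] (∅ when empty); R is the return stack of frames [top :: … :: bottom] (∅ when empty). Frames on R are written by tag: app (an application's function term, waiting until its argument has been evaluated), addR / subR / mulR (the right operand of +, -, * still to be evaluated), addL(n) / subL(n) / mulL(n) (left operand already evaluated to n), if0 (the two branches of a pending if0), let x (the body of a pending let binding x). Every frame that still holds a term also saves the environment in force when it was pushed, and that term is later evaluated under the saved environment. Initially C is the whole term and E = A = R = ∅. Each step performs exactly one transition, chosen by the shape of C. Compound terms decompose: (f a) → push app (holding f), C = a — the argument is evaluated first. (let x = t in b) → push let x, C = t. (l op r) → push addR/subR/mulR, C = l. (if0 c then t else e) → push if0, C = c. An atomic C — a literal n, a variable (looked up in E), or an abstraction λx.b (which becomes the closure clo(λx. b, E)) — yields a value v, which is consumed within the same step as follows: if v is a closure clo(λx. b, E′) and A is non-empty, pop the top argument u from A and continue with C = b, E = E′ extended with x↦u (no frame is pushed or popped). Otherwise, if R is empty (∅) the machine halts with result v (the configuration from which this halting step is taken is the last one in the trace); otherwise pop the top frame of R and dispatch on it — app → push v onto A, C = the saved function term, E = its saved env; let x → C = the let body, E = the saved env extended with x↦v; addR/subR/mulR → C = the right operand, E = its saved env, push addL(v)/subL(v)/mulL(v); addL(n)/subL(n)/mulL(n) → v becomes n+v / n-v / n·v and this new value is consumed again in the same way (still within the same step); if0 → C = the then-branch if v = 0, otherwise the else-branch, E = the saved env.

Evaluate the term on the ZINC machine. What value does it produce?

0. [C=(((λp. ((λy. y) p)) -3) + ((λx. 0) -3)) | E=∅ | A=∅ | R=∅]
1. [C=((λp. ((λy. y) p)) -3) | E=∅ | A=∅ | R=[addR]]
2. [C=-3 | E=∅ | A=∅ | R=[app :: addR]]
3. [C=(λp. ((λy. y) p)) | E=∅ | A=[-3] | R=[addR]]
4. [C=((λy. y) p) | E={p↦-3} | A=∅ | R=[addR]]
5. [C=p | E={p↦-3} | A=∅ | R=[app :: addR]]
6. [C=(λy. y) | E={p↦-3} | A=[-3] | R=[addR]]
7. [C=y | E={y↦-3, p↦-3} | A=∅ | R=[addR]]
8. [C=((λx. 0) -3) | E=∅ | A=∅ | R=[addL(-3)]]
9. [C=-3 | E=∅ | A=∅ | R=[app :: addL(-3)]]
10. [C=(λx. 0) | E=∅ | A=[-3] | R=[addL(-3)]]
11. [C=0 | E={x↦-3} | A=∅ | R=[addL(-3)]]
→ final value -3

Answer: -3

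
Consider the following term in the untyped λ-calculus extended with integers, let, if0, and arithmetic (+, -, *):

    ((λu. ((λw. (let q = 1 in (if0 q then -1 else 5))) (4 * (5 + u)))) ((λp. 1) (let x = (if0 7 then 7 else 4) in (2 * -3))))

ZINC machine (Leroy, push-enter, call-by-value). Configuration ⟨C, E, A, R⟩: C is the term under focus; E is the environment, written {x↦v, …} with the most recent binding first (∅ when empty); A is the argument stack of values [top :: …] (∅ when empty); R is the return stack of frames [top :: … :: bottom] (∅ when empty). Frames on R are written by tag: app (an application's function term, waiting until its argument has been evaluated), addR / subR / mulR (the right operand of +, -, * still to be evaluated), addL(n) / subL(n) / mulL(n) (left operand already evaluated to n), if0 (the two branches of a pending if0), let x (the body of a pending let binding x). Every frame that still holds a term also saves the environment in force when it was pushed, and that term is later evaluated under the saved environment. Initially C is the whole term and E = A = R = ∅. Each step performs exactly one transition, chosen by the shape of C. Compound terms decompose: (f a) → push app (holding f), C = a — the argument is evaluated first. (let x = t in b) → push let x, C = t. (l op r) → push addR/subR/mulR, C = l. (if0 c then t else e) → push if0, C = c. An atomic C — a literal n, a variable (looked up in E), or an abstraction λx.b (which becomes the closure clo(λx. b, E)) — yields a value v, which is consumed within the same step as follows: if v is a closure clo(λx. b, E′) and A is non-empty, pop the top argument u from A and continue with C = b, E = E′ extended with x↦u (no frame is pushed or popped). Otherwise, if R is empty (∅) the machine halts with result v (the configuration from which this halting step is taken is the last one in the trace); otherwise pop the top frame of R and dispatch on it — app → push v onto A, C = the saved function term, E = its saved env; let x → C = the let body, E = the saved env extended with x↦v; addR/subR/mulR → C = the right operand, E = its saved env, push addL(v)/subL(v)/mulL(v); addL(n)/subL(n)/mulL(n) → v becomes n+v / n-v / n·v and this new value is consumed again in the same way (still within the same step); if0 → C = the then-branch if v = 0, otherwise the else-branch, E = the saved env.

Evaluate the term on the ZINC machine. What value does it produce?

Answer: 5

Derivation:
[0] ⟨C=((λu. ((λw. (let q = 1 in (if0 q then -1 else 5))) (4 * (5 + u)))) ((λp. 1) (let x = (if0 7 then 7 else 4) in (2 * -3)))); E=∅; A=∅; R=∅⟩
[1] ⟨C=((λp. 1) (let x = (if0 7 then 7 else 4) in (2 * -3))); E=∅; A=∅; R=[app]⟩
[2] ⟨C=(let x = (if0 7 then 7 else 4) in (2 * -3)); E=∅; A=∅; R=[app :: app]⟩
[3] ⟨C=(if0 7 then 7 else 4); E=∅; A=∅; R=[let x :: app :: app]⟩
[4] ⟨C=7; E=∅; A=∅; R=[if0 :: let x :: app :: app]⟩
[5] ⟨C=4; E=∅; A=∅; R=[let x :: app :: app]⟩
[6] ⟨C=(2 * -3); E={x↦4}; A=∅; R=[app :: app]⟩
[7] ⟨C=2; E={x↦4}; A=∅; R=[mulR :: app :: app]⟩
[8] ⟨C=-3; E={x↦4}; A=∅; R=[mulL(2) :: app :: app]⟩
[9] ⟨C=(λp. 1); E=∅; A=[-6]; R=[app]⟩
[10] ⟨C=1; E={p↦-6}; A=∅; R=[app]⟩
[11] ⟨C=(λu. ((λw. (let q = 1 in (if0 q then -1 else 5))) (4 * (5 + u)))); E=∅; A=[1]; R=∅⟩
[12] ⟨C=((λw. (let q = 1 in (if0 q then -1 else 5))) (4 * (5 + u))); E={u↦1}; A=∅; R=∅⟩
[13] ⟨C=(4 * (5 + u)); E={u↦1}; A=∅; R=[app]⟩
[14] ⟨C=4; E={u↦1}; A=∅; R=[mulR :: app]⟩
[15] ⟨C=(5 + u); E={u↦1}; A=∅; R=[mulL(4) :: app]⟩
[16] ⟨C=5; E={u↦1}; A=∅; R=[addR :: mulL(4) :: app]⟩
[17] ⟨C=u; E={u↦1}; A=∅; R=[addL(5) :: mulL(4) :: app]⟩
[18] ⟨C=(λw. (let q = 1 in (if0 q then -1 else 5))); E={u↦1}; A=[24]; R=∅⟩
[19] ⟨C=(let q = 1 in (if0 q then -1 else 5)); E={w↦24, u↦1}; A=∅; R=∅⟩
[20] ⟨C=1; E={w↦24, u↦1}; A=∅; R=[let q]⟩
[21] ⟨C=(if0 q then -1 else 5); E={q↦1, w↦24, u↦1}; A=∅; R=∅⟩
[22] ⟨C=q; E={q↦1, w↦24, u↦1}; A=∅; R=[if0]⟩
[23] ⟨C=5; E={q↦1, w↦24, u↦1}; A=∅; R=∅⟩
→ final value 5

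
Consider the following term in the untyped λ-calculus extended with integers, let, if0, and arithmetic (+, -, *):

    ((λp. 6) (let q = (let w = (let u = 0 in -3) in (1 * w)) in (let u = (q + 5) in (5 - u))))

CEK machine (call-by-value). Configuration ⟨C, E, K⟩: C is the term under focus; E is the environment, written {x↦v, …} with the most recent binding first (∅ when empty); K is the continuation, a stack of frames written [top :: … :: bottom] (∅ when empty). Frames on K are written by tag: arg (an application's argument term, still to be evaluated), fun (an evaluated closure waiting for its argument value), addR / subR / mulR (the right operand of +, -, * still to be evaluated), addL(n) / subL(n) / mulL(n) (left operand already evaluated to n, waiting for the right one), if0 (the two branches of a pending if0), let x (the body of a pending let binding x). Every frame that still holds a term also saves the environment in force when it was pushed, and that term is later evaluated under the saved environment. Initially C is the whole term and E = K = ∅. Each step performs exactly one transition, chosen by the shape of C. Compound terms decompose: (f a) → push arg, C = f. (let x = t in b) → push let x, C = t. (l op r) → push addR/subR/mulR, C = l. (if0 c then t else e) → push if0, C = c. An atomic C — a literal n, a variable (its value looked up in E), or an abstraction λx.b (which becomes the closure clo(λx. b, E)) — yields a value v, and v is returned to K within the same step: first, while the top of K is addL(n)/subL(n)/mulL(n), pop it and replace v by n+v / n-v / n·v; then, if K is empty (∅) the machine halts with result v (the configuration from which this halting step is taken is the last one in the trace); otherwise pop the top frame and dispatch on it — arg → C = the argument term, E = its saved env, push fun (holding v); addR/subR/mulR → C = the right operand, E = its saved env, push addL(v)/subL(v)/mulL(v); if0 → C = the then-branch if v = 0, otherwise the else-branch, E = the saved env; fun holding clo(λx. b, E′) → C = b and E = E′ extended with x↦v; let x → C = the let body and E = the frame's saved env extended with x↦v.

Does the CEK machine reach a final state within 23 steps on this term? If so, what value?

Answer: 6

Derivation:
step 0: <C=((λp. 6) (let q = (let w = (let u = 0 in -3) in (1 * w)) in (let u = (q + 5) in (5 - u)))), E=∅, K=∅>
step 1: <C=(λp. 6), E=∅, K=[arg]>
step 2: <C=(let q = (let w = (let u = 0 in -3) in (1 * w)) in (let u = (q + 5) in (5 - u))), E=∅, K=[fun]>
step 3: <C=(let w = (let u = 0 in -3) in (1 * w)), E=∅, K=[let q :: fun]>
step 4: <C=(let u = 0 in -3), E=∅, K=[let w :: let q :: fun]>
step 5: <C=0, E=∅, K=[let u :: let w :: let q :: fun]>
step 6: <C=-3, E={u↦0}, K=[let w :: let q :: fun]>
step 7: <C=(1 * w), E={w↦-3}, K=[let q :: fun]>
step 8: <C=1, E={w↦-3}, K=[mulR :: let q :: fun]>
step 9: <C=w, E={w↦-3}, K=[mulL(1) :: let q :: fun]>
step 10: <C=(let u = (q + 5) in (5 - u)), E={q↦-3}, K=[fun]>
step 11: <C=(q + 5), E={q↦-3}, K=[let u :: fun]>
step 12: <C=q, E={q↦-3}, K=[addR :: let u :: fun]>
step 13: <C=5, E={q↦-3}, K=[addL(-3) :: let u :: fun]>
step 14: <C=(5 - u), E={u↦2, q↦-3}, K=[fun]>
step 15: <C=5, E={u↦2, q↦-3}, K=[subR :: fun]>
step 16: <C=u, E={u↦2, q↦-3}, K=[subL(5) :: fun]>
step 17: <C=6, E={p↦3}, K=∅>
→ final value 6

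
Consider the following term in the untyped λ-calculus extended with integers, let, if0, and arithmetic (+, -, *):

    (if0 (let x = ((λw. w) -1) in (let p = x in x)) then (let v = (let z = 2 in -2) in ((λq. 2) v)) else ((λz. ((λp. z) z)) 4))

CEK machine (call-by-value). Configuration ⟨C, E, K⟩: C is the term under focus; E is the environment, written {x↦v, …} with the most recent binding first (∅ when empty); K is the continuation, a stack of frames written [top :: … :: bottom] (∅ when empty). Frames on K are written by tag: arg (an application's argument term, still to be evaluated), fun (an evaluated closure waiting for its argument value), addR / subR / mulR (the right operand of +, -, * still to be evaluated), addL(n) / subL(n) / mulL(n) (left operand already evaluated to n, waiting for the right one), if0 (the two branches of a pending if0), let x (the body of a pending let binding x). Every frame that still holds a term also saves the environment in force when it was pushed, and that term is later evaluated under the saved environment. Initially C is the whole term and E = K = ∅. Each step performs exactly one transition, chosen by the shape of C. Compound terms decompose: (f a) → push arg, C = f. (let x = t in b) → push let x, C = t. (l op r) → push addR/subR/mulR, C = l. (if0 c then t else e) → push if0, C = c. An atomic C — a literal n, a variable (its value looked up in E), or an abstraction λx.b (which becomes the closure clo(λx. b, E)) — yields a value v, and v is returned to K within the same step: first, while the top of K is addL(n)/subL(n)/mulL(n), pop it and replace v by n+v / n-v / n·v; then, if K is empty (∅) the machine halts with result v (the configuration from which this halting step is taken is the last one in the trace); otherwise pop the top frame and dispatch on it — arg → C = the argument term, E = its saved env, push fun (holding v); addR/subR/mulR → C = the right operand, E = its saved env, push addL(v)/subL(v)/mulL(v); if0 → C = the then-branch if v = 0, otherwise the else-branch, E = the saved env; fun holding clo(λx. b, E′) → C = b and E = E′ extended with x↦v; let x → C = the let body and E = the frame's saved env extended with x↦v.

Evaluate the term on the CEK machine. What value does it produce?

Answer: 4

Machine steps:
[0] ⟨C=(if0 (let x = ((λw. w) -1) in (let p = x in x)) then (let v = (let z = 2 in -2) in ((λq. 2) v)) else ((λz. ((λp. z) z)) 4)); E=∅; K=∅⟩
[1] ⟨C=(let x = ((λw. w) -1) in (let p = x in x)); E=∅; K=[if0]⟩
[2] ⟨C=((λw. w) -1); E=∅; K=[let x :: if0]⟩
[3] ⟨C=(λw. w); E=∅; K=[arg :: let x :: if0]⟩
[4] ⟨C=-1; E=∅; K=[fun :: let x :: if0]⟩
[5] ⟨C=w; E={w↦-1}; K=[let x :: if0]⟩
[6] ⟨C=(let p = x in x); E={x↦-1}; K=[if0]⟩
[7] ⟨C=x; E={x↦-1}; K=[let p :: if0]⟩
[8] ⟨C=x; E={p↦-1, x↦-1}; K=[if0]⟩
[9] ⟨C=((λz. ((λp. z) z)) 4); E=∅; K=∅⟩
[10] ⟨C=(λz. ((λp. z) z)); E=∅; K=[arg]⟩
[11] ⟨C=4; E=∅; K=[fun]⟩
[12] ⟨C=((λp. z) z); E={z↦4}; K=∅⟩
[13] ⟨C=(λp. z); E={z↦4}; K=[arg]⟩
[14] ⟨C=z; E={z↦4}; K=[fun]⟩
[15] ⟨C=z; E={p↦4, z↦4}; K=∅⟩
→ final value 4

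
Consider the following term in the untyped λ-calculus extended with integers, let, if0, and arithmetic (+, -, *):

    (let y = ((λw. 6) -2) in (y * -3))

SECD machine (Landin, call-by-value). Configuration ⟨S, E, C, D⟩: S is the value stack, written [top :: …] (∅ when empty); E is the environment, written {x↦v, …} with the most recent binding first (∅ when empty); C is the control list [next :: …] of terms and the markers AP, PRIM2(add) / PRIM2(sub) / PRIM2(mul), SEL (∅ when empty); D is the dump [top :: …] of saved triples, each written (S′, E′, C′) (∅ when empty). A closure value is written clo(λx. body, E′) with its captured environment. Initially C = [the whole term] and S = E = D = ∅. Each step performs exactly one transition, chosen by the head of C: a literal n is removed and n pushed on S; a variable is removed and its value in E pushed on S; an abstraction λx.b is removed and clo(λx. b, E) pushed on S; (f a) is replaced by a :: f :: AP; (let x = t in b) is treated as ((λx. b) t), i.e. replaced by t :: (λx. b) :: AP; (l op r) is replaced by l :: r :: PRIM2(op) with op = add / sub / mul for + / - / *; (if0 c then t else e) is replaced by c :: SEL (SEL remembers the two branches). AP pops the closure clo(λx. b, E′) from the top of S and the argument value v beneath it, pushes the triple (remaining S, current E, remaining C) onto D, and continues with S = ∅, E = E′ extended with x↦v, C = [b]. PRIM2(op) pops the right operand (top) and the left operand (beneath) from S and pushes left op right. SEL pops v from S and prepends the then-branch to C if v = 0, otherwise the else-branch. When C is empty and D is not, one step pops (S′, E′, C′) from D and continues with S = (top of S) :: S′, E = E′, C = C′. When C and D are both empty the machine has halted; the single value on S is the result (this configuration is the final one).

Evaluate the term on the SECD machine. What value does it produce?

Answer: -18

Derivation:
step 0: [S=∅ | E=∅ | C=[(let y = ((λw. 6) -2) in (y * -3))] | D=∅]
step 1: [S=∅ | E=∅ | C=[((λw. 6) -2) :: (λy. (y * -3)) :: AP] | D=∅]
step 2: [S=∅ | E=∅ | C=[-2 :: (λw. 6) :: AP :: (λy. (y * -3)) :: AP] | D=∅]
step 3: [S=[-2] | E=∅ | C=[(λw. 6) :: AP :: (λy. (y * -3)) :: AP] | D=∅]
step 4: [S=[clo(λw. 6, ∅) :: -2] | E=∅ | C=[AP :: (λy. (y * -3)) :: AP] | D=∅]
step 5: [S=∅ | E={w↦-2} | C=[6] | D=[(∅, ∅, [(λy. (y * -3)) :: AP])]]
step 6: [S=[6] | E={w↦-2} | C=∅ | D=[(∅, ∅, [(λy. (y * -3)) :: AP])]]
step 7: [S=[6] | E=∅ | C=[(λy. (y * -3)) :: AP] | D=∅]
step 8: [S=[clo(λy. (y * -3), ∅) :: 6] | E=∅ | C=[AP] | D=∅]
step 9: [S=∅ | E={y↦6} | C=[(y * -3)] | D=[(∅, ∅, ∅)]]
step 10: [S=∅ | E={y↦6} | C=[y :: -3 :: PRIM2(mul)] | D=[(∅, ∅, ∅)]]
step 11: [S=[6] | E={y↦6} | C=[-3 :: PRIM2(mul)] | D=[(∅, ∅, ∅)]]
step 12: [S=[-3 :: 6] | E={y↦6} | C=[PRIM2(mul)] | D=[(∅, ∅, ∅)]]
step 13: [S=[-18] | E={y↦6} | C=∅ | D=[(∅, ∅, ∅)]]
step 14: [S=[-18] | E=∅ | C=∅ | D=∅]
→ final value -18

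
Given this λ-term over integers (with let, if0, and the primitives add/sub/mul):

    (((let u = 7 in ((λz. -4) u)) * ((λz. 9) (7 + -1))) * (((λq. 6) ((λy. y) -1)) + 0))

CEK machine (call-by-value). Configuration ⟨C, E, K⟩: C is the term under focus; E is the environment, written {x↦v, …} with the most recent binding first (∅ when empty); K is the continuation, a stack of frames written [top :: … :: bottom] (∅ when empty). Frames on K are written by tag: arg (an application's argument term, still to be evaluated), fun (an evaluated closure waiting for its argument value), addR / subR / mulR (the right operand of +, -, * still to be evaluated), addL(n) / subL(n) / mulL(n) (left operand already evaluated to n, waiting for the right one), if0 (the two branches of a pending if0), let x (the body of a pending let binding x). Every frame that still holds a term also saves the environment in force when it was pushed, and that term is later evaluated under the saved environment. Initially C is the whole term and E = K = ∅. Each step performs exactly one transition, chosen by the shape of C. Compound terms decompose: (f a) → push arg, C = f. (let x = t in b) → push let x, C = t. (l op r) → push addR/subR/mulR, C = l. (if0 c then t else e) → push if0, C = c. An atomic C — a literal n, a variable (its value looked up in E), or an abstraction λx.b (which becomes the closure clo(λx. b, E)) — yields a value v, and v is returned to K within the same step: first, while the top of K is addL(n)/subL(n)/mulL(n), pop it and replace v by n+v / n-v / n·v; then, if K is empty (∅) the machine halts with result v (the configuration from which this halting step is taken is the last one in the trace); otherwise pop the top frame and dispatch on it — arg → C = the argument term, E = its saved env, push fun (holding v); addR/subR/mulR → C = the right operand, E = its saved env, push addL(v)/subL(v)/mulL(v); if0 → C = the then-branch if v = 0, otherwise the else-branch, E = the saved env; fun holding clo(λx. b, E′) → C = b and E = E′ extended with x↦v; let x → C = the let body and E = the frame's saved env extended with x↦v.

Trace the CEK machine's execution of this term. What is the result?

Answer: -216

Execution trace:
[0] [C=(((let u = 7 in ((λz. -4) u)) * ((λz. 9) (7 + -1))) * (((λq. 6) ((λy. y) -1)) + 0)) | E=∅ | K=∅]
[1] [C=((let u = 7 in ((λz. -4) u)) * ((λz. 9) (7 + -1))) | E=∅ | K=[mulR]]
[2] [C=(let u = 7 in ((λz. -4) u)) | E=∅ | K=[mulR :: mulR]]
[3] [C=7 | E=∅ | K=[let u :: mulR :: mulR]]
[4] [C=((λz. -4) u) | E={u↦7} | K=[mulR :: mulR]]
[5] [C=(λz. -4) | E={u↦7} | K=[arg :: mulR :: mulR]]
[6] [C=u | E={u↦7} | K=[fun :: mulR :: mulR]]
[7] [C=-4 | E={z↦7, u↦7} | K=[mulR :: mulR]]
[8] [C=((λz. 9) (7 + -1)) | E=∅ | K=[mulL(-4) :: mulR]]
[9] [C=(λz. 9) | E=∅ | K=[arg :: mulL(-4) :: mulR]]
[10] [C=(7 + -1) | E=∅ | K=[fun :: mulL(-4) :: mulR]]
[11] [C=7 | E=∅ | K=[addR :: fun :: mulL(-4) :: mulR]]
[12] [C=-1 | E=∅ | K=[addL(7) :: fun :: mulL(-4) :: mulR]]
[13] [C=9 | E={z↦6} | K=[mulL(-4) :: mulR]]
[14] [C=(((λq. 6) ((λy. y) -1)) + 0) | E=∅ | K=[mulL(-36)]]
[15] [C=((λq. 6) ((λy. y) -1)) | E=∅ | K=[addR :: mulL(-36)]]
[16] [C=(λq. 6) | E=∅ | K=[arg :: addR :: mulL(-36)]]
[17] [C=((λy. y) -1) | E=∅ | K=[fun :: addR :: mulL(-36)]]
[18] [C=(λy. y) | E=∅ | K=[arg :: fun :: addR :: mulL(-36)]]
[19] [C=-1 | E=∅ | K=[fun :: fun :: addR :: mulL(-36)]]
[20] [C=y | E={y↦-1} | K=[fun :: addR :: mulL(-36)]]
[21] [C=6 | E={q↦-1} | K=[addR :: mulL(-36)]]
[22] [C=0 | E=∅ | K=[addL(6) :: mulL(-36)]]
→ final value -216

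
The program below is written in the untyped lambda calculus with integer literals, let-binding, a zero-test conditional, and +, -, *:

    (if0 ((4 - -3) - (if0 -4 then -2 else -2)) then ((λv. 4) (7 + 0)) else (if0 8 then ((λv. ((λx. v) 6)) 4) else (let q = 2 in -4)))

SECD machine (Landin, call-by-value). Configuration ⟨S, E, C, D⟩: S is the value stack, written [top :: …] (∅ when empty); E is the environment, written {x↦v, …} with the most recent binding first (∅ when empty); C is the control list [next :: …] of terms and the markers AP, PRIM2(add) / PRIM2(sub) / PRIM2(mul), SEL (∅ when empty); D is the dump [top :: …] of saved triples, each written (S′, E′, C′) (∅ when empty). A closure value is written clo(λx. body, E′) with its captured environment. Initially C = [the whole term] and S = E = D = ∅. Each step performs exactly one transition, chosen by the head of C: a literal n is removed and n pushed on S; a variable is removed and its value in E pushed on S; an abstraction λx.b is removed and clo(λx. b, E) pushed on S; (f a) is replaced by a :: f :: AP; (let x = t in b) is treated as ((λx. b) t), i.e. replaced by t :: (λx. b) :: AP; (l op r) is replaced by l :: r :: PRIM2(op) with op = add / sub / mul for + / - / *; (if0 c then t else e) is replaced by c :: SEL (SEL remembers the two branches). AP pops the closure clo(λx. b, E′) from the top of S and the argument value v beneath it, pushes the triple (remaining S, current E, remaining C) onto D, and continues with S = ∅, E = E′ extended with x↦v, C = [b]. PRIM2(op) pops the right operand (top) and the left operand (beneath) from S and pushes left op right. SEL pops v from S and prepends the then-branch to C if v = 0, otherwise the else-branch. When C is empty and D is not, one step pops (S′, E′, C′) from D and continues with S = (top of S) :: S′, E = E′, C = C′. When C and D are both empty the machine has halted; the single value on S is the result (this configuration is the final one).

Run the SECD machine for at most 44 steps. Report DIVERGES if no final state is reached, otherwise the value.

Answer: -4

Machine steps:
[0] [S=∅ | E=∅ | C=[(if0 ((4 - -3) - (if0 -4 then -2 else -2)) then ((λv. 4) (7 + 0)) else (if0 8 then ((λv. ((λx. v) 6)) 4) else (let q = 2 in -4)))] | D=∅]
[1] [S=∅ | E=∅ | C=[((4 - -3) - (if0 -4 then -2 else -2)) :: SEL] | D=∅]
[2] [S=∅ | E=∅ | C=[(4 - -3) :: (if0 -4 then -2 else -2) :: PRIM2(sub) :: SEL] | D=∅]
[3] [S=∅ | E=∅ | C=[4 :: -3 :: PRIM2(sub) :: (if0 -4 then -2 else -2) :: PRIM2(sub) :: SEL] | D=∅]
[4] [S=[4] | E=∅ | C=[-3 :: PRIM2(sub) :: (if0 -4 then -2 else -2) :: PRIM2(sub) :: SEL] | D=∅]
[5] [S=[-3 :: 4] | E=∅ | C=[PRIM2(sub) :: (if0 -4 then -2 else -2) :: PRIM2(sub) :: SEL] | D=∅]
[6] [S=[7] | E=∅ | C=[(if0 -4 then -2 else -2) :: PRIM2(sub) :: SEL] | D=∅]
[7] [S=[7] | E=∅ | C=[-4 :: SEL :: PRIM2(sub) :: SEL] | D=∅]
[8] [S=[-4 :: 7] | E=∅ | C=[SEL :: PRIM2(sub) :: SEL] | D=∅]
[9] [S=[7] | E=∅ | C=[-2 :: PRIM2(sub) :: SEL] | D=∅]
[10] [S=[-2 :: 7] | E=∅ | C=[PRIM2(sub) :: SEL] | D=∅]
[11] [S=[9] | E=∅ | C=[SEL] | D=∅]
[12] [S=∅ | E=∅ | C=[(if0 8 then ((λv. ((λx. v) 6)) 4) else (let q = 2 in -4))] | D=∅]
[13] [S=∅ | E=∅ | C=[8 :: SEL] | D=∅]
[14] [S=[8] | E=∅ | C=[SEL] | D=∅]
[15] [S=∅ | E=∅ | C=[(let q = 2 in -4)] | D=∅]
[16] [S=∅ | E=∅ | C=[2 :: (λq. -4) :: AP] | D=∅]
[17] [S=[2] | E=∅ | C=[(λq. -4) :: AP] | D=∅]
[18] [S=[clo(λq. -4, ∅) :: 2] | E=∅ | C=[AP] | D=∅]
[19] [S=∅ | E={q↦2} | C=[-4] | D=[(∅, ∅, ∅)]]
[20] [S=[-4] | E={q↦2} | C=∅ | D=[(∅, ∅, ∅)]]
[21] [S=[-4] | E=∅ | C=∅ | D=∅]
→ final value -4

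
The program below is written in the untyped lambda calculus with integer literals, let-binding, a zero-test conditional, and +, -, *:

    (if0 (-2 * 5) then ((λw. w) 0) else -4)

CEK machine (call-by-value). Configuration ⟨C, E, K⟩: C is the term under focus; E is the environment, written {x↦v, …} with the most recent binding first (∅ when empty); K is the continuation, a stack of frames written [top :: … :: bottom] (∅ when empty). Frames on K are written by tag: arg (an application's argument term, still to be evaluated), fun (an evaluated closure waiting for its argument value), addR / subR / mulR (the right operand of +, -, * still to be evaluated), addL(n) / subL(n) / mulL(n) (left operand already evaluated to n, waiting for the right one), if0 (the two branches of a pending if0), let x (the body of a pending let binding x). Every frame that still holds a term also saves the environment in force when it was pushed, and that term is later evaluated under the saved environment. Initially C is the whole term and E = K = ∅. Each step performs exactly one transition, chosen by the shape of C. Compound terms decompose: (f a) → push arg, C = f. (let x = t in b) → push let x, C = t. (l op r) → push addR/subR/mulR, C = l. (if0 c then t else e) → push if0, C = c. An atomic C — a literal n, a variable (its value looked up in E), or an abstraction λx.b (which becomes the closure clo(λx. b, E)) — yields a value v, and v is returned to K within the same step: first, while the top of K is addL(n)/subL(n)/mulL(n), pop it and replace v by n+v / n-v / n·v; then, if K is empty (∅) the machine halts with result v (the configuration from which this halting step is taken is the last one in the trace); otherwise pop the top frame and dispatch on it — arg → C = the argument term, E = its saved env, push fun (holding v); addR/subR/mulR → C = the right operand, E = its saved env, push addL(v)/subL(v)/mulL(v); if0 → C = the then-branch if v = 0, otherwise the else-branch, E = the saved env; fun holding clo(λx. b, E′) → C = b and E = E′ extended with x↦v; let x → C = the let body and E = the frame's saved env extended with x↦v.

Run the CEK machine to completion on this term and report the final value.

step 0: <C=(if0 (-2 * 5) then ((λw. w) 0) else -4), E=∅, K=∅>
step 1: <C=(-2 * 5), E=∅, K=[if0]>
step 2: <C=-2, E=∅, K=[mulR :: if0]>
step 3: <C=5, E=∅, K=[mulL(-2) :: if0]>
step 4: <C=-4, E=∅, K=∅>
→ final value -4

Answer: -4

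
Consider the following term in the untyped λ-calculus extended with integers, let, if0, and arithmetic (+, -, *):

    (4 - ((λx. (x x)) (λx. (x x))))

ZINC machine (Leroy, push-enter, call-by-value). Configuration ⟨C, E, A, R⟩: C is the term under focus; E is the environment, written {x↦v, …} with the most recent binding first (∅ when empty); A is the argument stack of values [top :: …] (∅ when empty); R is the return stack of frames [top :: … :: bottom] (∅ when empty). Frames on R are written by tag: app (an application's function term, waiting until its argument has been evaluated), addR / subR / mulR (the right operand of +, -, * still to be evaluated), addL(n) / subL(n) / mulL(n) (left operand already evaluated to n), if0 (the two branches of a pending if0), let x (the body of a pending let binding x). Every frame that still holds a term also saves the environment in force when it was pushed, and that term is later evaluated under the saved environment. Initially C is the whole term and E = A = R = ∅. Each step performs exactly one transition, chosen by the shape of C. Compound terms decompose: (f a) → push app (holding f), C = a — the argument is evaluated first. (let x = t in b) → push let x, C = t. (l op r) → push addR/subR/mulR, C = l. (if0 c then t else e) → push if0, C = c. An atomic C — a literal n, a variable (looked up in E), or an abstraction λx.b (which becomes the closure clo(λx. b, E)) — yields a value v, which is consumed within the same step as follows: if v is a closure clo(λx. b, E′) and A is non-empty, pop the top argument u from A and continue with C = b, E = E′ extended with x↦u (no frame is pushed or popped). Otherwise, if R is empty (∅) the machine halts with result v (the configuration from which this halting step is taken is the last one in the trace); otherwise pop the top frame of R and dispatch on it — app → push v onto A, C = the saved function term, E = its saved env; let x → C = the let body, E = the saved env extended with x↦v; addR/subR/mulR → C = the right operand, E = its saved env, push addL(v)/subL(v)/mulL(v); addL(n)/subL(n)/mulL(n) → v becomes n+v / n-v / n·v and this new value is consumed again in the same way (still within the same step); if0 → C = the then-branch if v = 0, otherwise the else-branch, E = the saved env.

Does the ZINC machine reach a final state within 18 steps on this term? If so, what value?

step 0: <C=(4 - ((λx. (x x)) (λx. (x x)))), E=∅, A=∅, R=∅>
step 1: <C=4, E=∅, A=∅, R=[subR]>
step 2: <C=((λx. (x x)) (λx. (x x))), E=∅, A=∅, R=[subL(4)]>
step 3: <C=(λx. (x x)), E=∅, A=∅, R=[app :: subL(4)]>
step 4: <C=(λx. (x x)), E=∅, A=[clo(λx. (x x), ∅)], R=[subL(4)]>
step 5: <C=(x x), E={x↦clo(λx. (x x), ∅)}, A=∅, R=[subL(4)]>
step 6: <C=x, E={x↦clo(λx. (x x), ∅)}, A=∅, R=[app :: subL(4)]>
step 7: <C=x, E={x↦clo(λx. (x x), ∅)}, A=[clo(λx. (x x), ∅)], R=[subL(4)]>
… configuration repeats with period 3 (steps 5–7 recur indefinitely) …

Answer: DIVERGES (no final state within 18 steps)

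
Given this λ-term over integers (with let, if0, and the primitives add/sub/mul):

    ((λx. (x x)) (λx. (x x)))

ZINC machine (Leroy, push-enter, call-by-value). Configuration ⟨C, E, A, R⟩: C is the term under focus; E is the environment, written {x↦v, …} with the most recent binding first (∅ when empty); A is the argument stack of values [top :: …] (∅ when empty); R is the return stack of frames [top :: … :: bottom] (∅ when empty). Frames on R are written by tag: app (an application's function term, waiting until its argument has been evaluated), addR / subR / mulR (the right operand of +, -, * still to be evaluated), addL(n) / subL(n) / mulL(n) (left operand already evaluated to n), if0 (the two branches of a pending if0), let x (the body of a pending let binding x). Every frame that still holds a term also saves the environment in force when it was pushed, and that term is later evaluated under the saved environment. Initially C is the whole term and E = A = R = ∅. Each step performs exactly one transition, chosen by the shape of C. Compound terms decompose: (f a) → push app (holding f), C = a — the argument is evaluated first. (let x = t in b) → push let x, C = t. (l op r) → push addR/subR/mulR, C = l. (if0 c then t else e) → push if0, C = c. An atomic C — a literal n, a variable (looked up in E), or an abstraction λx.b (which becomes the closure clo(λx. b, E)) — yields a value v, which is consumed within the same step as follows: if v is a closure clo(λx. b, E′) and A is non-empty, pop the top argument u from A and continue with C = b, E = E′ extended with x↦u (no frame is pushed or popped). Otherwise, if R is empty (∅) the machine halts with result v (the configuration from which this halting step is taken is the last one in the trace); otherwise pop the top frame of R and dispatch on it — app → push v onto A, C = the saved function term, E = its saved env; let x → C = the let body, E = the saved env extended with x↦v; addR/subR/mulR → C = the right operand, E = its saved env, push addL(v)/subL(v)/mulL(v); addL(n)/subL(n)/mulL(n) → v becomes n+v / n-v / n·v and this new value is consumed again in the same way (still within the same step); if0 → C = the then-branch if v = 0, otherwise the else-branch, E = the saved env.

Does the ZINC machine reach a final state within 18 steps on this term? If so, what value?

Answer: DIVERGES (no final state within 18 steps)

Execution trace:
0. [C=((λx. (x x)) (λx. (x x))) | E=∅ | A=∅ | R=∅]
1. [C=(λx. (x x)) | E=∅ | A=∅ | R=[app]]
2. [C=(λx. (x x)) | E=∅ | A=[clo(λx. (x x), ∅)] | R=∅]
3. [C=(x x) | E={x↦clo(λx. (x x), ∅)} | A=∅ | R=∅]
4. [C=x | E={x↦clo(λx. (x x), ∅)} | A=∅ | R=[app]]
5. [C=x | E={x↦clo(λx. (x x), ∅)} | A=[clo(λx. (x x), ∅)] | R=∅]
… configuration repeats with period 3 (steps 3–5 recur indefinitely) …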